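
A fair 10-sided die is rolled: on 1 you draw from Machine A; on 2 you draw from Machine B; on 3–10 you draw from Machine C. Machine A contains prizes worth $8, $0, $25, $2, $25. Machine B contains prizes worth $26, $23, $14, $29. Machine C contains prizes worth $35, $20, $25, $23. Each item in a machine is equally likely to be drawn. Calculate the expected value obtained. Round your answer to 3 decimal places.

E[X | Machine A] = (8 + 0 + 25 + 2 + 25)/5 = 12
E[X | Machine B] = (26 + 23 + 14 + 29)/4 = 23
E[X | Machine C] = (35 + 20 + 25 + 23)/4 = 103/4
E[X] = (1/10)·12 + (1/10)·23 + (4/5)·103/4 = 241/10 ≈ 24.100

$24.100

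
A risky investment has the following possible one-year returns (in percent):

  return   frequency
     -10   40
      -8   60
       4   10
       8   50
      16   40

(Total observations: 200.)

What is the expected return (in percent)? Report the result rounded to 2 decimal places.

Total = 200, so P(return=-10) = 40/200, etc.
E[X] = (1/5)·(-10) + (3/10)·(-8) + (1/20)·4 + (1/4)·8 + (1/5)·16
     = 1 ≈ 1.00

1.00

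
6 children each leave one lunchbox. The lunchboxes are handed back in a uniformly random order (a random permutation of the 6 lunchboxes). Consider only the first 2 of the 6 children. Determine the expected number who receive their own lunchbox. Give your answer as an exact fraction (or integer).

Let Xᵢ = 1 if person i gets their own lunchbox. For each i, P(Xᵢ=1) = 1/6.
By linearity of expectation, E[X₁+…+X_2] = 2·(1/6) = 1/3.

1/3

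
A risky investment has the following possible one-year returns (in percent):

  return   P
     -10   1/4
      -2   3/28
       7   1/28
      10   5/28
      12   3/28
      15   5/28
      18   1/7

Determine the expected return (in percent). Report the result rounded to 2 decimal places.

5.86

E[X] = (1/4)·(-10) + (3/28)·(-2) + (1/28)·7 + (5/28)·10 + (3/28)·12 + (5/28)·15 + (1/7)·18
     = 41/7 ≈ 5.86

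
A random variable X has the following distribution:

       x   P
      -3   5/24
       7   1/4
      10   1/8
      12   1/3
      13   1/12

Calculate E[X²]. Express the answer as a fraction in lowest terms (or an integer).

2129/24

E[X²] = (5/24)·9 + (1/4)·49 + (1/8)·100 + (1/3)·144 + (1/12)·169
     = 2129/24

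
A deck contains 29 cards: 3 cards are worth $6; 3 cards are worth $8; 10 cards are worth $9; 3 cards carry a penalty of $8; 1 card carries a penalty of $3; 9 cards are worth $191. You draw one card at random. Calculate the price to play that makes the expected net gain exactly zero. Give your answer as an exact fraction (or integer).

E[payout] = (3/29)·6 + (3/29)·8 + (10/29)·9 + (3/29)·(-8) + (1/29)·(-3) + (9/29)·191 = 1824/29
Fair fee = E[payout] = 1824/29

1824/29 dollars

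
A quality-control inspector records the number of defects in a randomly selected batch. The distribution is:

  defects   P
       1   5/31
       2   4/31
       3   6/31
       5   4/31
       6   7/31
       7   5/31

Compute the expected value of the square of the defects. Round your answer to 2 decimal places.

E[X²] = (5/31)·1 + (4/31)·4 + (6/31)·9 + (4/31)·25 + (7/31)·36 + (5/31)·49
     = 672/31 ≈ 21.68

21.68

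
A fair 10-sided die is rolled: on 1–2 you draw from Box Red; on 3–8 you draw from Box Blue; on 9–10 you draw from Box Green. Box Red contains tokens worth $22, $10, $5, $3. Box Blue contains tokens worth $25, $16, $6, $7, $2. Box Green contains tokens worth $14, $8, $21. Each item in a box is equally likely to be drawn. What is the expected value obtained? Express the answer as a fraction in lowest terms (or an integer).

869/75 dollars

E[X | Box Red] = (22 + 10 + 5 + 3)/4 = 10
E[X | Box Blue] = (25 + 16 + 6 + 7 + 2)/5 = 56/5
E[X | Box Green] = (14 + 8 + 21)/3 = 43/3
E[X] = (1/5)·10 + (3/5)·56/5 + (1/5)·43/3 = 869/75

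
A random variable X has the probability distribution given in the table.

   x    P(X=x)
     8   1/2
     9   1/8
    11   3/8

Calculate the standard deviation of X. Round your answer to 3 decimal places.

1.392

E[X] = 37/4, E[X²] = 175/2
Var(X) = E[X²] − (E[X])² = 175/2 − 1369/16 = 31/16
SD(X) = √(31/16) ≈ 1.392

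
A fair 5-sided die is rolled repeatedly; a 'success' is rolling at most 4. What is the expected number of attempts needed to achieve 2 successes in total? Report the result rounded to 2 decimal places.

2.50

By linearity (sum of 2 independent geometric waits), E[trials] = 2/p = 2/(4/5) = 5/2.
≈ 2.50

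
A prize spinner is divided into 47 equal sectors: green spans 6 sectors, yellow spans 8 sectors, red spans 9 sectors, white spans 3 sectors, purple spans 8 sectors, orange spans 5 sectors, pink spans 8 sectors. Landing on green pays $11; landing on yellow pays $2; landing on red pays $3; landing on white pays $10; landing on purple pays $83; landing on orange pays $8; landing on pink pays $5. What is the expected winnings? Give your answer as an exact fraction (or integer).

E[payout] = (6/47)·11 + (8/47)·2 + (9/47)·3 + (3/47)·10 + (8/47)·83 + (5/47)·8 + (8/47)·5 = 883/47

883/47 dollars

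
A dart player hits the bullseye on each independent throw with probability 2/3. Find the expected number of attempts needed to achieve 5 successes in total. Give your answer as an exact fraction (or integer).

By linearity (sum of 5 independent geometric waits), E[trials] = 5/p = 5/(2/3) = 15/2.

15/2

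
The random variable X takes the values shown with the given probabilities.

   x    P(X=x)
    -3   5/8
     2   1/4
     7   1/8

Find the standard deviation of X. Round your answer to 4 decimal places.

E[X] = -1/2, E[X²] = 51/4
Var(X) = E[X²] − (E[X])² = 51/4 − 1/4 = 25/2
SD(X) = √(25/2) ≈ 3.5355

3.5355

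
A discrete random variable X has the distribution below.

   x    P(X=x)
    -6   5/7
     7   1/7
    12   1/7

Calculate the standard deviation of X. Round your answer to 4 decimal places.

7.1286

E[X] = -11/7, E[X²] = 373/7
Var(X) = E[X²] − (E[X])² = 373/7 − 121/49 = 2490/49
SD(X) = √(2490/49) ≈ 7.1286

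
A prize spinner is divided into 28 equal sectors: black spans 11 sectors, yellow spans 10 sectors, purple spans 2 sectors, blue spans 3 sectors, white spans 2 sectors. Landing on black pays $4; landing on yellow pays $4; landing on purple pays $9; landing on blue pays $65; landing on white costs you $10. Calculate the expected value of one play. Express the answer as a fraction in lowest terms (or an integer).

277/28 dollars

E[payout] = (11/28)·4 + (10/28)·4 + (2/28)·9 + (3/28)·65 + (2/28)·(-10) = 277/28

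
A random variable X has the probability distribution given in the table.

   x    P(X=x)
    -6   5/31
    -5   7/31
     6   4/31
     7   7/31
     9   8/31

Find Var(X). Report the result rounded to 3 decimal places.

41.405

E[X] = (5/31)·(-6) + (7/31)·(-5) + (4/31)·6 + (7/31)·7 + (8/31)·9 = 80/31
E[X²] = (5/31)·36 + (7/31)·25 + (4/31)·36 + (7/31)·49 + (8/31)·81 = 1490/31
Var(X) = 1490/31 − (80/31)² = 39790/961 ≈ 41.405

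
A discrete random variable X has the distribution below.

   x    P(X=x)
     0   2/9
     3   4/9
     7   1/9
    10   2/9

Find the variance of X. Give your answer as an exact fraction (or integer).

E[X] = (2/9)·0 + (4/9)·3 + (1/9)·7 + (2/9)·10 = 13/3
E[X²] = (2/9)·0 + (4/9)·9 + (1/9)·49 + (2/9)·100 = 95/3
Var(X) = 95/3 − (13/3)² = 116/9

116/9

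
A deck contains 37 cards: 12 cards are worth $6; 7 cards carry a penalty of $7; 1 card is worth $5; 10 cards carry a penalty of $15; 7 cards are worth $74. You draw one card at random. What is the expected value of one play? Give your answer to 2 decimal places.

$10.70

E[payout] = (12/37)·6 + (7/37)·(-7) + (1/37)·5 + (10/37)·(-15) + (7/37)·74 = 396/37
≈ $10.70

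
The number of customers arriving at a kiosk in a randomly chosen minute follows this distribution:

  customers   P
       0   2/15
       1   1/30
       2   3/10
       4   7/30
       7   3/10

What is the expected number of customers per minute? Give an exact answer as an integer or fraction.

11/3

E[X] = (2/15)·0 + (1/30)·1 + (3/10)·2 + (7/30)·4 + (3/10)·7
     = 11/3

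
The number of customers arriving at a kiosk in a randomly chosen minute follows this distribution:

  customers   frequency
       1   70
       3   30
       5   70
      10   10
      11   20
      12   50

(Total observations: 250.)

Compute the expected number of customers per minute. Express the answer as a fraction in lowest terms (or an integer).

143/25

Total = 250, so P(customers=1) = 70/250, etc.
E[X] = (7/25)·1 + (3/25)·3 + (7/25)·5 + (1/25)·10 + (2/25)·11 + (1/5)·12
     = 143/25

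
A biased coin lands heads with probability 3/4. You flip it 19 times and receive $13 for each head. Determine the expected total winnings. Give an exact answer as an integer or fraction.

741/4 dollars

E[#heads] = 19·3/4 = 57/4 (linearity over flips).
E[winnings] = 13·57/4 = 741/4.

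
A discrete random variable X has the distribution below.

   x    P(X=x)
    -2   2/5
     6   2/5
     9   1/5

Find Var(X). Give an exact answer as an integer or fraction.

E[X] = (2/5)·(-2) + (2/5)·6 + (1/5)·9 = 17/5
E[X²] = (2/5)·4 + (2/5)·36 + (1/5)·81 = 161/5
Var(X) = 161/5 − (17/5)² = 516/25

516/25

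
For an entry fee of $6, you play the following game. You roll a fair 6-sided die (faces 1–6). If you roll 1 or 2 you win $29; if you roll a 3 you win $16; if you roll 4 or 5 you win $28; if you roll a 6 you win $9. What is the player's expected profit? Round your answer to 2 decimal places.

E[payout] = (1/6)·9 + (1/6)·16 + (1/3)·28 + (1/3)·29 = 139/6
Expected profit = 139/6 − 6 = 103/6 ≈ $17.17

$17.17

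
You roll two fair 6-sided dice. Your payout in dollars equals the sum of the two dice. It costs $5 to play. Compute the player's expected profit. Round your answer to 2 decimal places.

$2.00

Distribution of the sum of the two dice: 2 w.p. 1/36, 3 w.p. 1/18, 4 w.p. 1/12, 5 w.p. 1/9, 6 w.p. 5/36, 7 w.p. 1/6, …
E[payout] = (1/36)·2 + (1/18)·3 + (1/12)·4 + (1/9)·5 + (5/36)·6 + (1/6)·7 + (5/36)·8 + (1/9)·9 + (1/12)·10 + (1/18)·11 + (1/36)·12 = 7
Expected profit = 7 − 5 = 2 ≈ $2.00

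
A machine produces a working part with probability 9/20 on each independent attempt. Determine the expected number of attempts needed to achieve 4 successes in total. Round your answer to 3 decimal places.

8.889

By linearity (sum of 4 independent geometric waits), E[trials] = 4/p = 4/(9/20) = 80/9.
≈ 8.889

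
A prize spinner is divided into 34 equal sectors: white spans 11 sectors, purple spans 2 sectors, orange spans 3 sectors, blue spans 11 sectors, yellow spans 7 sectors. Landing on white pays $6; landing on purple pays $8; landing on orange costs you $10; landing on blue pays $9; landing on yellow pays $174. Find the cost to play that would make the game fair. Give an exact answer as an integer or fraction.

1369/34 dollars

E[payout] = (11/34)·6 + (2/34)·8 + (3/34)·(-10) + (11/34)·9 + (7/34)·174 = 1369/34
Fair fee = E[payout] = 1369/34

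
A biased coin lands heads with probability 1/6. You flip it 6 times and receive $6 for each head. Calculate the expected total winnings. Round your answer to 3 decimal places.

$6.000

E[#heads] = 6·1/6 = 1 (linearity over flips).
E[winnings] = 6·1 = 6.
≈ 6.000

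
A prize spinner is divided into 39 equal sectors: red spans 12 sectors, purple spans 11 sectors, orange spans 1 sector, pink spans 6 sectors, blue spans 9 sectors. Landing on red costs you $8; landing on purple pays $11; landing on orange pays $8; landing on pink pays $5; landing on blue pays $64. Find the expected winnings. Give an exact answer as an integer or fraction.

E[payout] = (12/39)·(-8) + (11/39)·11 + (1/39)·8 + (6/39)·5 + (9/39)·64 = 213/13

213/13 dollars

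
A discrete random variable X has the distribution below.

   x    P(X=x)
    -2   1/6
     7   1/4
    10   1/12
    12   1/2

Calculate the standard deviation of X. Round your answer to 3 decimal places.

5.019

E[X] = 33/4, E[X²] = 373/4
Var(X) = E[X²] − (E[X])² = 373/4 − 1089/16 = 403/16
SD(X) = √(403/16) ≈ 5.019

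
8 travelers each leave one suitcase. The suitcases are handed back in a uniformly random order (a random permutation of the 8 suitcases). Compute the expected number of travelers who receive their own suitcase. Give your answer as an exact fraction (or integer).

1

Let Xᵢ = 1 if person i gets their own suitcase. For each i, P(Xᵢ=1) = 1/8.
By linearity of expectation, E[X₁+…+X_8] = 8·(1/8) = 1.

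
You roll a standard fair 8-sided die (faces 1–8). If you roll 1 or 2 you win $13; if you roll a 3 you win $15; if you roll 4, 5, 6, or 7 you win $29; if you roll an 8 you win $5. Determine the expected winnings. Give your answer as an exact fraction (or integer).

E[payout] = (1/8)·5 + (1/4)·13 + (1/8)·15 + (1/2)·29 = 81/4

81/4 dollars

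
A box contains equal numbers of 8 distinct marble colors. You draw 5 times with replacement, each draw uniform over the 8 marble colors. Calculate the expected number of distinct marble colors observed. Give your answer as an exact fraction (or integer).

15961/4096

Let Xⱼ=1 if type j appears at least once. P(Xⱼ=1) = 1 − ((8−1)/8)^5 = 15961/32768.
E[#distinct] = 8·15961/32768 = 15961/4096.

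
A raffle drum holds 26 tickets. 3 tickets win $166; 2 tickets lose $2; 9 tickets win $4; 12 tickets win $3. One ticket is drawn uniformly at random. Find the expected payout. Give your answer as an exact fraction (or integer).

E[payout] = (3/26)·166 + (2/26)·(-2) + (9/26)·4 + (12/26)·3 = 283/13

283/13 dollars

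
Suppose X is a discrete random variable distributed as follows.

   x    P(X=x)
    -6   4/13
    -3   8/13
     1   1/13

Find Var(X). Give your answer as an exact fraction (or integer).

E[X] = (4/13)·(-6) + (8/13)·(-3) + (1/13)·1 = -47/13
E[X²] = (4/13)·36 + (8/13)·9 + (1/13)·1 = 217/13
Var(X) = 217/13 − (-47/13)² = 612/169

612/169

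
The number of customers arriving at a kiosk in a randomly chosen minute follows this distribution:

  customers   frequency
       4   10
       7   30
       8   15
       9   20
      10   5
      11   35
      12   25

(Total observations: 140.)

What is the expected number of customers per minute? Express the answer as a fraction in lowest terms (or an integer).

257/28

Total = 140, so P(customers=4) = 10/140, etc.
E[X] = (1/14)·4 + (3/14)·7 + (3/28)·8 + (1/7)·9 + (1/28)·10 + (1/4)·11 + (5/28)·12
     = 257/28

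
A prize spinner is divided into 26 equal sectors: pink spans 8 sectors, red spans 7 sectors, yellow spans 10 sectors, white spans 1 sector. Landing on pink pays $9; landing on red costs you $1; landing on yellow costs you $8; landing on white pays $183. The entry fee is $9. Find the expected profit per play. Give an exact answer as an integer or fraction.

-33/13 dollars

E[payout] = (8/26)·9 + (7/26)·(-1) + (10/26)·(-8) + (1/26)·183 = 84/13
Expected profit = 84/13 − 9 = -33/13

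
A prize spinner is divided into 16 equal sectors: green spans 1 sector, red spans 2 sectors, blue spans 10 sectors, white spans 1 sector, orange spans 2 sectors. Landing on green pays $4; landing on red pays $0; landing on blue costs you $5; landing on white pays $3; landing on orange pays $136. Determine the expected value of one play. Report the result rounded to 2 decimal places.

E[payout] = (1/16)·4 + (2/16)·0 + (10/16)·(-5) + (1/16)·3 + (2/16)·136 = 229/16
≈ $14.31

$14.31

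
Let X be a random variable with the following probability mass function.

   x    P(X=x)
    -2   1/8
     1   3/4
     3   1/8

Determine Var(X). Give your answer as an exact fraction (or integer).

103/64

E[X] = (1/8)·(-2) + (3/4)·1 + (1/8)·3 = 7/8
E[X²] = (1/8)·4 + (3/4)·1 + (1/8)·9 = 19/8
Var(X) = 19/8 − (7/8)² = 103/64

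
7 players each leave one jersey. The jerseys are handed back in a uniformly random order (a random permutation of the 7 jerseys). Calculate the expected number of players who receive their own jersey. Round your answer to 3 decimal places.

Let Xᵢ = 1 if person i gets their own jersey. For each i, P(Xᵢ=1) = 1/7.
By linearity of expectation, E[X₁+…+X_7] = 7·(1/7) = 1.
≈ 1.000

1.000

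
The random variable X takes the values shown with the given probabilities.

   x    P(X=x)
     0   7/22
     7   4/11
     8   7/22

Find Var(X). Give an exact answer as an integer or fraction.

E[X] = (7/22)·0 + (4/11)·7 + (7/22)·8 = 56/11
E[X²] = (7/22)·0 + (4/11)·49 + (7/22)·64 = 420/11
Var(X) = 420/11 − (56/11)² = 1484/121

1484/121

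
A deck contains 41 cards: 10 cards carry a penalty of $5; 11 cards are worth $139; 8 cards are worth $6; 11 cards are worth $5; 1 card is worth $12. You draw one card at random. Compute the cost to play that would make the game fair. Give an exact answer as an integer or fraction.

1594/41 dollars

E[payout] = (10/41)·(-5) + (11/41)·139 + (8/41)·6 + (11/41)·5 + (1/41)·12 = 1594/41
Fair fee = E[payout] = 1594/41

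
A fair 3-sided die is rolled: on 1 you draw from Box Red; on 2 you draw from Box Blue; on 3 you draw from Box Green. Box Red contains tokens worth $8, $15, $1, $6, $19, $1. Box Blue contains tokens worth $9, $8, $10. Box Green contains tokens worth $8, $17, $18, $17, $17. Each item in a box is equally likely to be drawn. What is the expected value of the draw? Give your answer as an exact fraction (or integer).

E[X | Box Red] = (8 + 15 + 1 + 6 + 19 + 1)/6 = 25/3
E[X | Box Blue] = (9 + 8 + 10)/3 = 9
E[X | Box Green] = (8 + 17 + 18 + 17 + 17)/5 = 77/5
E[X] = (1/3)·25/3 + (1/3)·9 + (1/3)·77/5 = 491/45

491/45 dollars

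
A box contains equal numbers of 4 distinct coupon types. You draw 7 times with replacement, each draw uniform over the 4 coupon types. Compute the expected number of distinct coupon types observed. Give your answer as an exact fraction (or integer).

14197/4096

Let Xⱼ=1 if type j appears at least once. P(Xⱼ=1) = 1 − ((4−1)/4)^7 = 14197/16384.
E[#distinct] = 4·14197/16384 = 14197/4096.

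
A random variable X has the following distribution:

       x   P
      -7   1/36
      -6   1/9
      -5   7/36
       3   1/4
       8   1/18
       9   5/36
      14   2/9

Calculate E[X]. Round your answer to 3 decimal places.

3.722

E[X] = (1/36)·(-7) + (1/9)·(-6) + (7/36)·(-5) + (1/4)·3 + (1/18)·8 + (5/36)·9 + (2/9)·14
     = 67/18 ≈ 3.722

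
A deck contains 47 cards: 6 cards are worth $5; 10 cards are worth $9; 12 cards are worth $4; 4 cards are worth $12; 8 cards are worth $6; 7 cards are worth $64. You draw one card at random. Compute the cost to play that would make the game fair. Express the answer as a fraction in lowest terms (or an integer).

712/47 dollars

E[payout] = (6/47)·5 + (10/47)·9 + (12/47)·4 + (4/47)·12 + (8/47)·6 + (7/47)·64 = 712/47
Fair fee = E[payout] = 712/47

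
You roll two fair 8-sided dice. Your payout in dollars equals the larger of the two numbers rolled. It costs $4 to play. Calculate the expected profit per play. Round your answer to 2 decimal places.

$1.81

Distribution of the larger of the two numbers rolled: 1 w.p. 1/64, 2 w.p. 3/64, 3 w.p. 5/64, 4 w.p. 7/64, 5 w.p. 9/64, 6 w.p. 11/64, …
E[payout] = (1/64)·1 + (3/64)·2 + (5/64)·3 + (7/64)·4 + (9/64)·5 + (11/64)·6 + (13/64)·7 + (15/64)·8 = 93/16
Expected profit = 93/16 − 4 = 29/16 ≈ $1.81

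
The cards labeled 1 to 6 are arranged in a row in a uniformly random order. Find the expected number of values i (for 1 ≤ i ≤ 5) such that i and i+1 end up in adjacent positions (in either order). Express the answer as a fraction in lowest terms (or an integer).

For each i ∈ {1,…,5}, let Xᵢ = 1 if i and i+1 are adjacent. P(Xᵢ=1) = 2·(6−1)!/6! = 2/6.
By linearity, E[ΣXᵢ] = (5)·(2/6) = 5/3.

5/3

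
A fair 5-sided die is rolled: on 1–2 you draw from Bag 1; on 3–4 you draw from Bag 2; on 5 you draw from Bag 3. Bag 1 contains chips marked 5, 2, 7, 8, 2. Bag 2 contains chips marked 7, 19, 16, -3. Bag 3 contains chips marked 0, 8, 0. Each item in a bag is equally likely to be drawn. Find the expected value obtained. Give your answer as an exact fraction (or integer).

953/150

E[X | Bag 1] = (5 + 2 + 7 + 8 + 2)/5 = 24/5
E[X | Bag 2] = (7 + 19 + 16 − 3)/4 = 39/4
E[X | Bag 3] = (0 + 8 + 0)/3 = 8/3
E[X] = (2/5)·24/5 + (2/5)·39/4 + (1/5)·8/3 = 953/150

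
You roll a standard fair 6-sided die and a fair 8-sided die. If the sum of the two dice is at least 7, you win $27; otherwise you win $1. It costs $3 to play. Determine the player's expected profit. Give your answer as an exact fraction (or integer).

E[payout] = (5/16)·1 + (11/16)·27 = 151/8
Expected profit = 151/8 − 3 = 127/8

127/8 dollars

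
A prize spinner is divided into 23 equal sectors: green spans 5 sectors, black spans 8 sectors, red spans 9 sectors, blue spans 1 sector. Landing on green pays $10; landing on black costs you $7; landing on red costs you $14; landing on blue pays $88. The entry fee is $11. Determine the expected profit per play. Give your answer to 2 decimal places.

-$12.91

E[payout] = (5/23)·10 + (8/23)·(-7) + (9/23)·(-14) + (1/23)·88 = -44/23
Expected profit = -44/23 − 11 = -297/23 ≈ -$12.91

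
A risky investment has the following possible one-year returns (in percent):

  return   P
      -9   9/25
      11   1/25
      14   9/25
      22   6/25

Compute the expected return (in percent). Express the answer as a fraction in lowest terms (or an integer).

188/25

E[X] = (9/25)·(-9) + (1/25)·11 + (9/25)·14 + (6/25)·22
     = 188/25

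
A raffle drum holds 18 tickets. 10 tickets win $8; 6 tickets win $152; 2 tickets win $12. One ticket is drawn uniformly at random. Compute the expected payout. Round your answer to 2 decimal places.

E[payout] = (10/18)·8 + (6/18)·152 + (2/18)·12 = 508/9
≈ $56.44

$56.44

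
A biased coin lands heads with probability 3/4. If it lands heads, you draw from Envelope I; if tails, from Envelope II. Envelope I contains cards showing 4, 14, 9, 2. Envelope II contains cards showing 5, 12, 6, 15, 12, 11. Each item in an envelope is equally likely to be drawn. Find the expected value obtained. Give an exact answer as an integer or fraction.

E[X | Envelope I] = (4 + 14 + 9 + 2)/4 = 29/4
E[X | Envelope II] = (5 + 12 + 6 + 15 + 12 + 11)/6 = 61/6
E[X] = (3/4)·29/4 + (1/4)·61/6 = 383/48

383/48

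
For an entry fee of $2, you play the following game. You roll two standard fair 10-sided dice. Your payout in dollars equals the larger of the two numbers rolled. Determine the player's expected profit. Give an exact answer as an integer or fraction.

103/20 dollars

Distribution of the larger of the two numbers rolled: 1 w.p. 1/100, 2 w.p. 3/100, 3 w.p. 1/20, 4 w.p. 7/100, 5 w.p. 9/100, 6 w.p. 11/100, …
E[payout] = (1/100)·1 + (3/100)·2 + (1/20)·3 + (7/100)·4 + (9/100)·5 + (11/100)·6 + (13/100)·7 + (3/20)·8 + (17/100)·9 + (19/100)·10 = 143/20
Expected profit = 143/20 − 2 = 103/20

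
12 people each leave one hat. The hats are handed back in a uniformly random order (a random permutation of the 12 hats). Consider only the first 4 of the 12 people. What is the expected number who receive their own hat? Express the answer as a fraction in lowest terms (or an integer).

Let Xᵢ = 1 if person i gets their own hat. For each i, P(Xᵢ=1) = 1/12.
By linearity of expectation, E[X₁+…+X_4] = 4·(1/12) = 1/3.

1/3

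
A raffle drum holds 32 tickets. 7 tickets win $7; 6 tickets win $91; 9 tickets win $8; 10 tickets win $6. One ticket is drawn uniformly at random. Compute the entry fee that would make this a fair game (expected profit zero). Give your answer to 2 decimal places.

E[payout] = (7/32)·7 + (6/32)·91 + (9/32)·8 + (10/32)·6 = 727/32
Fair fee = E[payout] = 727/32 ≈ $22.72

$22.72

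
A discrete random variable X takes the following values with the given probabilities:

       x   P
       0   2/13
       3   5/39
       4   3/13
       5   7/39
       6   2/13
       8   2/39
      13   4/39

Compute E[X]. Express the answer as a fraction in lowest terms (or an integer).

190/39

E[X] = (2/13)·0 + (5/39)·3 + (3/13)·4 + (7/39)·5 + (2/13)·6 + (2/39)·8 + (4/39)·13
     = 190/39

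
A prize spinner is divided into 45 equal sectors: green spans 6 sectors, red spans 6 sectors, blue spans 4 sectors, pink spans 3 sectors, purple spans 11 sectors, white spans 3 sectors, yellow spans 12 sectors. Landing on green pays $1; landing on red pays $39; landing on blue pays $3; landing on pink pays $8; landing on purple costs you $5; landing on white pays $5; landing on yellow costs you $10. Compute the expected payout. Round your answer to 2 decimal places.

E[payout] = (6/45)·1 + (6/45)·39 + (4/45)·3 + (3/45)·8 + (11/45)·(-5) + (3/45)·5 + (12/45)·(-10) = 116/45
≈ $2.58

$2.58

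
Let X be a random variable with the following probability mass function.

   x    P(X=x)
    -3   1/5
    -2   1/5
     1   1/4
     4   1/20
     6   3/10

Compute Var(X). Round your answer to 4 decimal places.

E[X] = (1/5)·(-3) + (1/5)·(-2) + (1/4)·1 + (1/20)·4 + (3/10)·6 = 5/4
E[X²] = (1/5)·9 + (1/5)·4 + (1/4)·1 + (1/20)·16 + (3/10)·36 = 289/20
Var(X) = 289/20 − (5/4)² = 1031/80 ≈ 12.8875

12.8875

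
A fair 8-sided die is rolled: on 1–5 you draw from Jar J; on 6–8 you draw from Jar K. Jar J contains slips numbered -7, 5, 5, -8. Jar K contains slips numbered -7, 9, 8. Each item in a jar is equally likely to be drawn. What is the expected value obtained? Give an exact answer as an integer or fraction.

15/32

E[X | Jar J] = (-7 + 5 + 5 − 8)/4 = -5/4
E[X | Jar K] = (-7 + 9 + 8)/3 = 10/3
E[X] = (5/8)·(-5/4) + (3/8)·10/3 = 15/32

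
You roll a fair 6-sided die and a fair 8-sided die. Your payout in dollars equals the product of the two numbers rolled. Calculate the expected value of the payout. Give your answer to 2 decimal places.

Distribution of the product of the two numbers rolled: 1 w.p. 1/48, 2 w.p. 1/24, 3 w.p. 1/24, 4 w.p. 1/16, 5 w.p. 1/24, 6 w.p. 1/12, …
E[payout] = (1/48)·1 + (1/24)·2 + (1/24)·3 + (1/16)·4 + (1/24)·5 + (1/12)·6 + (1/48)·7 + (1/16)·8 + (1/48)·9 + (1/24)·10 + (1/12)·12 + (1/48)·14 + (1/24)·15 + (1/24)·16 + (1/24)·18 + (1/24)·20 + (1/48)·21 + (1/16)·24 + (1/48)·25 + (1/48)·28 + (1/24)·30 + (1/48)·32 + (1/48)·35 + (1/48)·36 + (1/48)·40 + (1/48)·42 + (1/48)·48 = 63/4
≈ $15.75

$15.75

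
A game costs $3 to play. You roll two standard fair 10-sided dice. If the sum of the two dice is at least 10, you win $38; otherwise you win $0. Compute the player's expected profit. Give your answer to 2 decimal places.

$21.32

E[payout] = (9/25)·0 + (16/25)·38 = 608/25
Expected profit = 608/25 − 3 = 533/25 ≈ $21.32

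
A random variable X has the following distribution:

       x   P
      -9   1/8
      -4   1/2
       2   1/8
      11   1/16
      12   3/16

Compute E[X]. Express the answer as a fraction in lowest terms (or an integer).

1/16

E[X] = (1/8)·(-9) + (1/2)·(-4) + (1/8)·2 + (1/16)·11 + (3/16)·12
     = 1/16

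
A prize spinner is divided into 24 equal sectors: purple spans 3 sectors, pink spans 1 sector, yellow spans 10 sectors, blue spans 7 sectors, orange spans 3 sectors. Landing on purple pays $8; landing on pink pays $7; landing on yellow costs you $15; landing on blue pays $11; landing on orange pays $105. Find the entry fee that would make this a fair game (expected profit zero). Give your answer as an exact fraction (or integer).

E[payout] = (3/24)·8 + (1/24)·7 + (10/24)·(-15) + (7/24)·11 + (3/24)·105 = 91/8
Fair fee = E[payout] = 91/8

91/8 dollars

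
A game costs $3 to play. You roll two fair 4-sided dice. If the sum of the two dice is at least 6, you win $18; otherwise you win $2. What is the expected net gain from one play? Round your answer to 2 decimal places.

$5.00

E[payout] = (5/8)·2 + (3/8)·18 = 8
Expected profit = 8 − 3 = 5 ≈ $5.00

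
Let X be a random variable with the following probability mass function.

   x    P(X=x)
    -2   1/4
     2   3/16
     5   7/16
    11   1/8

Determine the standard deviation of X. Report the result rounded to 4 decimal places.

3.9995

E[X] = 55/16, E[X²] = 445/16
Var(X) = E[X²] − (E[X])² = 445/16 − 3025/256 = 4095/256
SD(X) = √(4095/256) ≈ 3.9995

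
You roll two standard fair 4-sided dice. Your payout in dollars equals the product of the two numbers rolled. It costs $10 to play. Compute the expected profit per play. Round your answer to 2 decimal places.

Distribution of the product of the two numbers rolled: 1 w.p. 1/16, 2 w.p. 1/8, 3 w.p. 1/8, 4 w.p. 3/16, 6 w.p. 1/8, 8 w.p. 1/8, …
E[payout] = (1/16)·1 + (1/8)·2 + (1/8)·3 + (3/16)·4 + (1/8)·6 + (1/8)·8 + (1/16)·9 + (1/8)·12 + (1/16)·16 = 25/4
Expected profit = 25/4 − 10 = -15/4 ≈ -$3.75

-$3.75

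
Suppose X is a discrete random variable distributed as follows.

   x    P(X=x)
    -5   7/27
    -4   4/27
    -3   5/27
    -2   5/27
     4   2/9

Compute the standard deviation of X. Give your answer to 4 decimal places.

E[X] = -52/27, E[X²] = 400/27
Var(X) = E[X²] − (E[X])² = 400/27 − 2704/729 = 8096/729
SD(X) = √(8096/729) ≈ 3.3325

3.3325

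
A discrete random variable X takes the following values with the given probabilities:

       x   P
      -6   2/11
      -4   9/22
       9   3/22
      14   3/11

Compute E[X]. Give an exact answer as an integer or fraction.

E[X] = (2/11)·(-6) + (9/22)·(-4) + (3/22)·9 + (3/11)·14
     = 51/22

51/22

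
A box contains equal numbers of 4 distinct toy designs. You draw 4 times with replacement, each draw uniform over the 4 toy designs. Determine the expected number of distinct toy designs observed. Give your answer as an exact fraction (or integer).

175/64

Let Xⱼ=1 if type j appears at least once. P(Xⱼ=1) = 1 − ((4−1)/4)^4 = 175/256.
E[#distinct] = 4·175/256 = 175/64.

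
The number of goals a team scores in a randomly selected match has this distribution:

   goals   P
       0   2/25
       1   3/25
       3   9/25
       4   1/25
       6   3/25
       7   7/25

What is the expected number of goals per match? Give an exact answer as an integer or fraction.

E[X] = (2/25)·0 + (3/25)·1 + (9/25)·3 + (1/25)·4 + (3/25)·6 + (7/25)·7
     = 101/25

101/25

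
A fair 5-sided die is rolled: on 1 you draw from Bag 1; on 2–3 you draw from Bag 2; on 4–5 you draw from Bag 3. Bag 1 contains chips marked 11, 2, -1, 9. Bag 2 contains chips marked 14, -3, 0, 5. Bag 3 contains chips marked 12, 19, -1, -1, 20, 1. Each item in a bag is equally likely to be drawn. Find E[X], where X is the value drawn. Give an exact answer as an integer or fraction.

E[X | Bag 1] = (11 + 2 − 1 + 9)/4 = 21/4
E[X | Bag 2] = (14 − 3 + 0 + 5)/4 = 4
E[X | Bag 3] = (12 + 19 − 1 − 1 + 20 + 1)/6 = 25/3
E[X] = (1/5)·21/4 + (2/5)·4 + (2/5)·25/3 = 359/60

359/60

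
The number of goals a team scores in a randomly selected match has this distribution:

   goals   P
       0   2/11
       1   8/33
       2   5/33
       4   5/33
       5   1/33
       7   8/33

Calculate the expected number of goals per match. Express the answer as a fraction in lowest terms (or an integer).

E[X] = (2/11)·0 + (8/33)·1 + (5/33)·2 + (5/33)·4 + (1/33)·5 + (8/33)·7
     = 3

3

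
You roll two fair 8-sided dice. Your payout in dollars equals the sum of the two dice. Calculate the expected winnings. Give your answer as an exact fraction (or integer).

Distribution of the sum of the two dice: 2 w.p. 1/64, 3 w.p. 1/32, 4 w.p. 3/64, 5 w.p. 1/16, 6 w.p. 5/64, 7 w.p. 3/32, …
E[payout] = (1/64)·2 + (1/32)·3 + (3/64)·4 + (1/16)·5 + (5/64)·6 + (3/32)·7 + (7/64)·8 + (1/8)·9 + (7/64)·10 + (3/32)·11 + (5/64)·12 + (1/16)·13 + (3/64)·14 + (1/32)·15 + (1/64)·16 = 9

$9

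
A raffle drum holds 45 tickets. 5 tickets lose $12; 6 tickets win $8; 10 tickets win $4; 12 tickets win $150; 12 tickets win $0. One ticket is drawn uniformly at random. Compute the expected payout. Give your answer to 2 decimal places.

$40.62

E[payout] = (5/45)·(-12) + (6/45)·8 + (10/45)·4 + (12/45)·150 + (12/45)·0 = 1828/45
≈ $40.62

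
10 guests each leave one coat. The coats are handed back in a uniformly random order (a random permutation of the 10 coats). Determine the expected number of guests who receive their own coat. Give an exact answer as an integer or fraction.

1

Let Xᵢ = 1 if person i gets their own coat. For each i, P(Xᵢ=1) = 1/10.
By linearity of expectation, E[X₁+…+X_10] = 10·(1/10) = 1.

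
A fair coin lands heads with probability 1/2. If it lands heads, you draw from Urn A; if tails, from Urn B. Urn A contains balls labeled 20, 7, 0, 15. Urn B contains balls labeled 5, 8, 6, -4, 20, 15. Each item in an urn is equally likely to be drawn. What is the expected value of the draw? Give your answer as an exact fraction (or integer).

E[X | Urn A] = (20 + 7 + 0 + 15)/4 = 21/2
E[X | Urn B] = (5 + 8 + 6 − 4 + 20 + 15)/6 = 25/3
E[X] = (1/2)·21/2 + (1/2)·25/3 = 113/12

113/12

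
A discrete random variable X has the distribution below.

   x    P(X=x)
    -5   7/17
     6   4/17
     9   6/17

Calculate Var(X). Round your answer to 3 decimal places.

E[X] = (7/17)·(-5) + (4/17)·6 + (6/17)·9 = 43/17
E[X²] = (7/17)·25 + (4/17)·36 + (6/17)·81 = 805/17
Var(X) = 805/17 − (43/17)² = 11836/289 ≈ 40.955

40.955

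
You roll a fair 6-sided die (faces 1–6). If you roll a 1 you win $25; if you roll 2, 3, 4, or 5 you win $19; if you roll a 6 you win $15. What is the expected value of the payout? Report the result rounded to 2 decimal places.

E[payout] = (1/6)·15 + (2/3)·19 + (1/6)·25 = 58/3
≈ $19.33

$19.33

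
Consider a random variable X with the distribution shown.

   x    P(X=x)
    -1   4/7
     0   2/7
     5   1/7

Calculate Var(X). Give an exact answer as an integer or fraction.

E[X] = (4/7)·(-1) + (2/7)·0 + (1/7)·5 = 1/7
E[X²] = (4/7)·1 + (2/7)·0 + (1/7)·25 = 29/7
Var(X) = 29/7 − (1/7)² = 202/49

202/49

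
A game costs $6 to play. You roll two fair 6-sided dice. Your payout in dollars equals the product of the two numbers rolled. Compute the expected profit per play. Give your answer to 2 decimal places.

$6.25

Distribution of the product of the two numbers rolled: 1 w.p. 1/36, 2 w.p. 1/18, 3 w.p. 1/18, 4 w.p. 1/12, 5 w.p. 1/18, 6 w.p. 1/9, …
E[payout] = (1/36)·1 + (1/18)·2 + (1/18)·3 + (1/12)·4 + (1/18)·5 + (1/9)·6 + (1/18)·8 + (1/36)·9 + (1/18)·10 + (1/9)·12 + (1/18)·15 + (1/36)·16 + (1/18)·18 + (1/18)·20 + (1/18)·24 + (1/36)·25 + (1/18)·30 + (1/36)·36 = 49/4
Expected profit = 49/4 − 6 = 25/4 ≈ $6.25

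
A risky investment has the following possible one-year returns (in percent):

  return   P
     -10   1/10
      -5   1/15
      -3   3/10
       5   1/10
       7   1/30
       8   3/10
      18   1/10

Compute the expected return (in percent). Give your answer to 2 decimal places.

2.70

E[X] = (1/10)·(-10) + (1/15)·(-5) + (3/10)·(-3) + (1/10)·5 + (1/30)·7 + (3/10)·8 + (1/10)·18
     = 27/10 ≈ 2.70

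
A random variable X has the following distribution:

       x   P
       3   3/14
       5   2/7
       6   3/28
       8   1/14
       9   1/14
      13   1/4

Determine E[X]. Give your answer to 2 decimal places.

E[X] = (3/14)·3 + (2/7)·5 + (3/28)·6 + (1/14)·8 + (1/14)·9 + (1/4)·13
     = 201/28 ≈ 7.18

7.18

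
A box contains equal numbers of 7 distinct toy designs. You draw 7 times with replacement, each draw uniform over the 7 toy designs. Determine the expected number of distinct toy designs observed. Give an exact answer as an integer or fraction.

543607/117649

Let Xⱼ=1 if type j appears at least once. P(Xⱼ=1) = 1 − ((7−1)/7)^7 = 543607/823543.
E[#distinct] = 7·543607/823543 = 543607/117649.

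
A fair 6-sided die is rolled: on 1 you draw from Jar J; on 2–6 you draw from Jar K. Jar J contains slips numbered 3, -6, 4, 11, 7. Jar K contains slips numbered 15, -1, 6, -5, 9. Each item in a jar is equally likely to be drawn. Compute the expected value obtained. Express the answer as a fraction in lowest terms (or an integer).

139/30

E[X | Jar J] = (3 − 6 + 4 + 11 + 7)/5 = 19/5
E[X | Jar K] = (15 − 1 + 6 − 5 + 9)/5 = 24/5
E[X] = (1/6)·19/5 + (5/6)·24/5 = 139/30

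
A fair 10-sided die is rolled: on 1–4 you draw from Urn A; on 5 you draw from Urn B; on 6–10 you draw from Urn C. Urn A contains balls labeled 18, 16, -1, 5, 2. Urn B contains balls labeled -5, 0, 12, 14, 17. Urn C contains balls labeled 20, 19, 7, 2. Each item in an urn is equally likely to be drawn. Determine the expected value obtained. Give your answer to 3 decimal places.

E[X | Urn A] = (18 + 16 − 1 + 5 + 2)/5 = 8
E[X | Urn B] = (-5 + 0 + 12 + 14 + 17)/5 = 38/5
E[X | Urn C] = (20 + 19 + 7 + 2)/4 = 12
E[X] = (2/5)·8 + (1/10)·38/5 + (1/2)·12 = 249/25 ≈ 9.960

9.960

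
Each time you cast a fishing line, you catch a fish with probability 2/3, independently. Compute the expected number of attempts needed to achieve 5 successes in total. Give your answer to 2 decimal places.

By linearity (sum of 5 independent geometric waits), E[trials] = 5/p = 5/(2/3) = 15/2.
≈ 7.50

7.50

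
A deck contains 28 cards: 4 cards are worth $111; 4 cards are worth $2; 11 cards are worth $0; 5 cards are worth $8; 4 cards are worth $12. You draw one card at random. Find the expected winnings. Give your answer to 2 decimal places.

$19.29

E[payout] = (4/28)·111 + (4/28)·2 + (11/28)·0 + (5/28)·8 + (4/28)·12 = 135/7
≈ $19.29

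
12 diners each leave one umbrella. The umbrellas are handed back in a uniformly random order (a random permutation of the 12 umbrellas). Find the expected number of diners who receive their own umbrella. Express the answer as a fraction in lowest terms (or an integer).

Let Xᵢ = 1 if person i gets their own umbrella. For each i, P(Xᵢ=1) = 1/12.
By linearity of expectation, E[X₁+…+X_12] = 12·(1/12) = 1.

1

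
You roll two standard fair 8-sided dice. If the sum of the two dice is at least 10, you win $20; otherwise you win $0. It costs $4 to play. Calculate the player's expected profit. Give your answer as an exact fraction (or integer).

E[payout] = (9/16)·0 + (7/16)·20 = 35/4
Expected profit = 35/4 − 4 = 19/4

19/4 dollars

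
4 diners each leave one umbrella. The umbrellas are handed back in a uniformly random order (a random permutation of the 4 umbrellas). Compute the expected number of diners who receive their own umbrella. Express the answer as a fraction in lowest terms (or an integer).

Let Xᵢ = 1 if person i gets their own umbrella. For each i, P(Xᵢ=1) = 1/4.
By linearity of expectation, E[X₁+…+X_4] = 4·(1/4) = 1.

1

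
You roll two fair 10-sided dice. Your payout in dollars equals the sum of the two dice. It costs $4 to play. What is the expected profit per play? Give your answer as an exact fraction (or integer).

Distribution of the sum of the two dice: 2 w.p. 1/100, 3 w.p. 1/50, 4 w.p. 3/100, 5 w.p. 1/25, 6 w.p. 1/20, 7 w.p. 3/50, …
E[payout] = (1/100)·2 + (1/50)·3 + (3/100)·4 + (1/25)·5 + (1/20)·6 + (3/50)·7 + (7/100)·8 + (2/25)·9 + (9/100)·10 + (1/10)·11 + (9/100)·12 + (2/25)·13 + (7/100)·14 + (3/50)·15 + (1/20)·16 + (1/25)·17 + (3/100)·18 + (1/50)·19 + (1/100)·20 = 11
Expected profit = 11 − 4 = 7

$7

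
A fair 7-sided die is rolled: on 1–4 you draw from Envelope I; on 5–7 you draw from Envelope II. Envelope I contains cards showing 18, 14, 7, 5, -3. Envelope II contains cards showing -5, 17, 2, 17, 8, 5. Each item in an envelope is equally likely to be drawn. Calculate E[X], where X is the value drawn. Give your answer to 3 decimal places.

E[X | Envelope I] = (18 + 14 + 7 + 5 − 3)/5 = 41/5
E[X | Envelope II] = (-5 + 17 + 2 + 17 + 8 + 5)/6 = 22/3
E[X] = (4/7)·41/5 + (3/7)·22/3 = 274/35 ≈ 7.829

7.829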